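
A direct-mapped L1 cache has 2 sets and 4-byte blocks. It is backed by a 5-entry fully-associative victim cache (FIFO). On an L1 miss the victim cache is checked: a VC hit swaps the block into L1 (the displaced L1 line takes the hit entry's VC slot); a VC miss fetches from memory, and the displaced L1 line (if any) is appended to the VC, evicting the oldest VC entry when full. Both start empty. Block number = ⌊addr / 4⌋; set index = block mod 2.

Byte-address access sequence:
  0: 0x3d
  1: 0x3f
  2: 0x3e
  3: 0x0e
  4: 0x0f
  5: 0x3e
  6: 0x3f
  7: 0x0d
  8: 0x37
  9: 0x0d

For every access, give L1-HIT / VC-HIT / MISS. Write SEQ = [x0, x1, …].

  [0] addr=0x3d blk=15 s=1: MISS | VC []
  [1] addr=0x3f blk=15 s=1: L1-HIT | VC []
  [2] addr=0x3e blk=15 s=1: L1-HIT | VC []
  [3] addr=0xe blk=3 s=1: MISS | VC [15]
  [4] addr=0xf blk=3 s=1: L1-HIT | VC [15]
  [5] addr=0x3e blk=15 s=1: VC-HIT | VC [3]
  [6] addr=0x3f blk=15 s=1: L1-HIT | VC [3]
  [7] addr=0xd blk=3 s=1: VC-HIT | VC [15]
  [8] addr=0x37 blk=13 s=1: MISS | VC [15, 3]
  [9] addr=0xd blk=3 s=1: VC-HIT | VC [15, 13]

SEQ = [MISS, L1-HIT, L1-HIT, MISS, L1-HIT, VC-HIT, L1-HIT, VC-HIT, MISS, VC-HIT]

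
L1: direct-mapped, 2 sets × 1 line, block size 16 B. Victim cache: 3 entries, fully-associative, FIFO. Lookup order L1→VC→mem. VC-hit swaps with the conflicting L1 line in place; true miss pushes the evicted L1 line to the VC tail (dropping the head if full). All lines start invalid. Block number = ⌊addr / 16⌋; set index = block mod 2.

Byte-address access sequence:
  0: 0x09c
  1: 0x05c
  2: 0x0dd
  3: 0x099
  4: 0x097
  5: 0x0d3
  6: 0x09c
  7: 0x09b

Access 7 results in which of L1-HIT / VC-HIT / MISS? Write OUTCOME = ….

OUTCOME = L1-HIT

#0 0x9c→b9/s1 MISS; vc=[]
#1 0x5c→b5/s1 MISS; vc=[9]
#2 0xdd→b13/s1 MISS; vc=[9,5]
#3 0x99→b9/s1 VC-HIT; vc=[13,5]
#4 0x97→b9/s1 L1-HIT; vc=[13,5]
#5 0xd3→b13/s1 VC-HIT; vc=[9,5]
#6 0x9c→b9/s1 VC-HIT; vc=[13,5]
#7 0x9b→b9/s1 L1-HIT; vc=[13,5]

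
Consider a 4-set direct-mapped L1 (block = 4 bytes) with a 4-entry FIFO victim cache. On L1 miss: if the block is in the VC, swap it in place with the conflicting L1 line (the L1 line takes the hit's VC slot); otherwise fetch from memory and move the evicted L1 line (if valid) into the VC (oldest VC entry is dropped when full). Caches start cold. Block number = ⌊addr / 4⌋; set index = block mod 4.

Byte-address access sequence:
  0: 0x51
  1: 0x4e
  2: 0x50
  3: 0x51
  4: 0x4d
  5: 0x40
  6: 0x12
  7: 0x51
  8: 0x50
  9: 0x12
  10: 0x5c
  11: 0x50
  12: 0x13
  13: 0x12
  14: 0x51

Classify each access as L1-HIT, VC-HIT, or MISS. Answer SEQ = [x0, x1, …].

SEQ = [MISS, MISS, L1-HIT, L1-HIT, L1-HIT, MISS, MISS, VC-HIT, L1-HIT, VC-HIT, MISS, VC-HIT, VC-HIT, L1-HIT, VC-HIT]

#0 0x51→b20/s0 MISS; vc=[]
#1 0x4e→b19/s3 MISS; vc=[]
#2 0x50→b20/s0 L1-HIT; vc=[]
#3 0x51→b20/s0 L1-HIT; vc=[]
#4 0x4d→b19/s3 L1-HIT; vc=[]
#5 0x40→b16/s0 MISS; vc=[20]
#6 0x12→b4/s0 MISS; vc=[20,16]
#7 0x51→b20/s0 VC-HIT; vc=[4,16]
#8 0x50→b20/s0 L1-HIT; vc=[4,16]
#9 0x12→b4/s0 VC-HIT; vc=[20,16]
#10 0x5c→b23/s3 MISS; vc=[20,16,19]
#11 0x50→b20/s0 VC-HIT; vc=[4,16,19]
#12 0x13→b4/s0 VC-HIT; vc=[20,16,19]
#13 0x12→b4/s0 L1-HIT; vc=[20,16,19]
#14 0x51→b20/s0 VC-HIT; vc=[4,16,19]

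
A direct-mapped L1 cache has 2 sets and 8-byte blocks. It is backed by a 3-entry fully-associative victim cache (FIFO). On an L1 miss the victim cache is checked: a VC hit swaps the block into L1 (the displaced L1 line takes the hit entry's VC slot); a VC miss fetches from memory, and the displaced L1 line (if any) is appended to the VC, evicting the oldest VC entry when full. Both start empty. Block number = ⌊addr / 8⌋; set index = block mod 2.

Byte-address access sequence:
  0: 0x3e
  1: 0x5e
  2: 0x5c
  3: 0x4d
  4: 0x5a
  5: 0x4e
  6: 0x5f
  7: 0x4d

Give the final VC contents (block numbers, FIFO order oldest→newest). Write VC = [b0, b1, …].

VC = [7, 11]

  [0] addr=0x3e blk=7 s=1: MISS | VC []
  [1] addr=0x5e blk=11 s=1: MISS | VC [7]
  [2] addr=0x5c blk=11 s=1: L1-HIT | VC [7]
  [3] addr=0x4d blk=9 s=1: MISS | VC [7, 11]
  [4] addr=0x5a blk=11 s=1: VC-HIT | VC [7, 9]
  [5] addr=0x4e blk=9 s=1: VC-HIT | VC [7, 11]
  [6] addr=0x5f blk=11 s=1: VC-HIT | VC [7, 9]
  [7] addr=0x4d blk=9 s=1: VC-HIT | VC [7, 11]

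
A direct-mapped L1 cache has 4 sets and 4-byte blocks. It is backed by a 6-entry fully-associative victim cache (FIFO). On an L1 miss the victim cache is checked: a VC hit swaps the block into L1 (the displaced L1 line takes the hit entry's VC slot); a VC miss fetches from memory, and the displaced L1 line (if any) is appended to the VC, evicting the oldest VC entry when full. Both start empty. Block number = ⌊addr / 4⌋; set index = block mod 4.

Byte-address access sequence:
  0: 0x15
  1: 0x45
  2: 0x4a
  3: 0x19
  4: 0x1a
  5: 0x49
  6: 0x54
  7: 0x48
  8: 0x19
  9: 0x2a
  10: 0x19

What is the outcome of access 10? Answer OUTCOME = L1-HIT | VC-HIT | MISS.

#0 0x15→b5/s1 MISS; vc=[]
#1 0x45→b17/s1 MISS; vc=[5]
#2 0x4a→b18/s2 MISS; vc=[5]
#3 0x19→b6/s2 MISS; vc=[5,18]
#4 0x1a→b6/s2 L1-HIT; vc=[5,18]
#5 0x49→b18/s2 VC-HIT; vc=[5,6]
#6 0x54→b21/s1 MISS; vc=[5,6,17]
#7 0x48→b18/s2 L1-HIT; vc=[5,6,17]
#8 0x19→b6/s2 VC-HIT; vc=[5,18,17]
#9 0x2a→b10/s2 MISS; vc=[5,18,17,6]
#10 0x19→b6/s2 VC-HIT; vc=[5,18,17,10]

OUTCOME = VC-HIT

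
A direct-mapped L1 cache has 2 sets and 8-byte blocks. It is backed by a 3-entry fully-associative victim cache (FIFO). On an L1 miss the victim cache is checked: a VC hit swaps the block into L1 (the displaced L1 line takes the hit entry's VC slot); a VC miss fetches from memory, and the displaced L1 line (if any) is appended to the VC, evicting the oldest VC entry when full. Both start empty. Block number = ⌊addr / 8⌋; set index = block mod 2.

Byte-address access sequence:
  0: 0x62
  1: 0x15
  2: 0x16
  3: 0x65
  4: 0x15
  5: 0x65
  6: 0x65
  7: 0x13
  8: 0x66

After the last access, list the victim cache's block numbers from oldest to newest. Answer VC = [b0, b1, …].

  [0] addr=0x62 blk=12 s=0: MISS | VC []
  [1] addr=0x15 blk=2 s=0: MISS | VC [12]
  [2] addr=0x16 blk=2 s=0: L1-HIT | VC [12]
  [3] addr=0x65 blk=12 s=0: VC-HIT | VC [2]
  [4] addr=0x15 blk=2 s=0: VC-HIT | VC [12]
  [5] addr=0x65 blk=12 s=0: VC-HIT | VC [2]
  [6] addr=0x65 blk=12 s=0: L1-HIT | VC [2]
  [7] addr=0x13 blk=2 s=0: VC-HIT | VC [12]
  [8] addr=0x66 blk=12 s=0: VC-HIT | VC [2]

VC = [2]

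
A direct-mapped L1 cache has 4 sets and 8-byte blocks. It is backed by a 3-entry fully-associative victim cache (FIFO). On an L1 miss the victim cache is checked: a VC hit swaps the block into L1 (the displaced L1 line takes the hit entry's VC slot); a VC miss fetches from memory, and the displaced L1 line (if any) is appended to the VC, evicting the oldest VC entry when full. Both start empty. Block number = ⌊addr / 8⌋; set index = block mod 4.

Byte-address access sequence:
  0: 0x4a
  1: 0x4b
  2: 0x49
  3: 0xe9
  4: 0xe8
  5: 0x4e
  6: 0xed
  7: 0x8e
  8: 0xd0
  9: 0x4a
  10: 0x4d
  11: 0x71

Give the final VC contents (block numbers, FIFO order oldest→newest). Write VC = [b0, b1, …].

0: 0x4a (blk 9, set 1) → MISS  vc=[]
1: 0x4b (blk 9, set 1) → L1-HIT  vc=[]
2: 0x49 (blk 9, set 1) → L1-HIT  vc=[]
3: 0xe9 (blk 29, set 1) → MISS  vc=[9]
4: 0xe8 (blk 29, set 1) → L1-HIT  vc=[9]
5: 0x4e (blk 9, set 1) → VC-HIT  vc=[29]
6: 0xed (blk 29, set 1) → VC-HIT  vc=[9]
7: 0x8e (blk 17, set 1) → MISS  vc=[9, 29]
8: 0xd0 (blk 26, set 2) → MISS  vc=[9, 29]
9: 0x4a (blk 9, set 1) → VC-HIT  vc=[17, 29]
10: 0x4d (blk 9, set 1) → L1-HIT  vc=[17, 29]
11: 0x71 (blk 14, set 2) → MISS  vc=[17, 29, 26]

VC = [17, 29, 26]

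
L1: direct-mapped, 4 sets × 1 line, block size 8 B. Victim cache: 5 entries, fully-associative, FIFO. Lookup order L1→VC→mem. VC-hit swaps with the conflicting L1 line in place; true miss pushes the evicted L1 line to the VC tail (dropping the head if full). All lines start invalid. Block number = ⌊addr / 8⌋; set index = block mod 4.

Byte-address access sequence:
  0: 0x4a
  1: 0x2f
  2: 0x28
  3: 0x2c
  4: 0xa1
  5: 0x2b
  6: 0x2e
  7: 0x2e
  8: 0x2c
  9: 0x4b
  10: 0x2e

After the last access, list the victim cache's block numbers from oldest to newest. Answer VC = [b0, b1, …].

VC = [9]

0: 0x4a (blk 9, set 1) → MISS  vc=[]
1: 0x2f (blk 5, set 1) → MISS  vc=[9]
2: 0x28 (blk 5, set 1) → L1-HIT  vc=[9]
3: 0x2c (blk 5, set 1) → L1-HIT  vc=[9]
4: 0xa1 (blk 20, set 0) → MISS  vc=[9]
5: 0x2b (blk 5, set 1) → L1-HIT  vc=[9]
6: 0x2e (blk 5, set 1) → L1-HIT  vc=[9]
7: 0x2e (blk 5, set 1) → L1-HIT  vc=[9]
8: 0x2c (blk 5, set 1) → L1-HIT  vc=[9]
9: 0x4b (blk 9, set 1) → VC-HIT  vc=[5]
10: 0x2e (blk 5, set 1) → VC-HIT  vc=[9]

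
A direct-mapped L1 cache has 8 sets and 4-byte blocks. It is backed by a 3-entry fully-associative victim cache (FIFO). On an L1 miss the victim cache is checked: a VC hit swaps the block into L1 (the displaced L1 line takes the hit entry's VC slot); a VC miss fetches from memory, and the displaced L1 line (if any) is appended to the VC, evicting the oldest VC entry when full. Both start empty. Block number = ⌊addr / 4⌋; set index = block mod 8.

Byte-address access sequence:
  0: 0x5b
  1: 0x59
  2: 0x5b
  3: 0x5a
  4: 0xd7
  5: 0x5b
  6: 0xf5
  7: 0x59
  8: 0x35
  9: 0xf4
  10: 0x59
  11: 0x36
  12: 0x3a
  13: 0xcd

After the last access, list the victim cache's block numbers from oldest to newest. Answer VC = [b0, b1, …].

#0 0x5b→b22/s6 MISS; vc=[]
#1 0x59→b22/s6 L1-HIT; vc=[]
#2 0x5b→b22/s6 L1-HIT; vc=[]
#3 0x5a→b22/s6 L1-HIT; vc=[]
#4 0xd7→b53/s5 MISS; vc=[]
#5 0x5b→b22/s6 L1-HIT; vc=[]
#6 0xf5→b61/s5 MISS; vc=[53]
#7 0x59→b22/s6 L1-HIT; vc=[53]
#8 0x35→b13/s5 MISS; vc=[53,61]
#9 0xf4→b61/s5 VC-HIT; vc=[53,13]
#10 0x59→b22/s6 L1-HIT; vc=[53,13]
#11 0x36→b13/s5 VC-HIT; vc=[53,61]
#12 0x3a→b14/s6 MISS; vc=[53,61,22]
#13 0xcd→b51/s3 MISS; vc=[53,61,22]

VC = [53, 61, 22]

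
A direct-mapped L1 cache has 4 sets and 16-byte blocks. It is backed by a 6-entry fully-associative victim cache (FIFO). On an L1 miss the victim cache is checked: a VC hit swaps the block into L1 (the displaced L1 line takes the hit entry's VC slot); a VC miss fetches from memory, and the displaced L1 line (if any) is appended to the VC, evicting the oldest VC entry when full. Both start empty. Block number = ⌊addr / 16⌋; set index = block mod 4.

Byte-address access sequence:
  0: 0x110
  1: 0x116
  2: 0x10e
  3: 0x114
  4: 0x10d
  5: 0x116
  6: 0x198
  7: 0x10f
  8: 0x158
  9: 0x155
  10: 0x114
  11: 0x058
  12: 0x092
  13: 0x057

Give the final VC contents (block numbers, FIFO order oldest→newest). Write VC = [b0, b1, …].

VC = [21, 25, 17, 9]

0: 0x110 (blk 17, set 1) → MISS  vc=[]
1: 0x116 (blk 17, set 1) → L1-HIT  vc=[]
2: 0x10e (blk 16, set 0) → MISS  vc=[]
3: 0x114 (blk 17, set 1) → L1-HIT  vc=[]
4: 0x10d (blk 16, set 0) → L1-HIT  vc=[]
5: 0x116 (blk 17, set 1) → L1-HIT  vc=[]
6: 0x198 (blk 25, set 1) → MISS  vc=[17]
7: 0x10f (blk 16, set 0) → L1-HIT  vc=[17]
8: 0x158 (blk 21, set 1) → MISS  vc=[17, 25]
9: 0x155 (blk 21, set 1) → L1-HIT  vc=[17, 25]
10: 0x114 (blk 17, set 1) → VC-HIT  vc=[21, 25]
11: 0x58 (blk 5, set 1) → MISS  vc=[21, 25, 17]
12: 0x92 (blk 9, set 1) → MISS  vc=[21, 25, 17, 5]
13: 0x57 (blk 5, set 1) → VC-HIT  vc=[21, 25, 17, 9]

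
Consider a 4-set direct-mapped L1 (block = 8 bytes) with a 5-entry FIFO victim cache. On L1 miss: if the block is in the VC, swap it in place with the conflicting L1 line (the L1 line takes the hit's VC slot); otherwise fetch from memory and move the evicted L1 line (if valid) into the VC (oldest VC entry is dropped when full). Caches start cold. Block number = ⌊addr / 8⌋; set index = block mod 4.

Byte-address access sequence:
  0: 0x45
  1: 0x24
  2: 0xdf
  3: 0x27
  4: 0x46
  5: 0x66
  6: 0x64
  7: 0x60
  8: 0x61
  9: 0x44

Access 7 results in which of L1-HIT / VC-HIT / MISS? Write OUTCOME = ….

0: 0x45 (blk 8, set 0) → MISS  vc=[]
1: 0x24 (blk 4, set 0) → MISS  vc=[8]
2: 0xdf (blk 27, set 3) → MISS  vc=[8]
3: 0x27 (blk 4, set 0) → L1-HIT  vc=[8]
4: 0x46 (blk 8, set 0) → VC-HIT  vc=[4]
5: 0x66 (blk 12, set 0) → MISS  vc=[4, 8]
6: 0x64 (blk 12, set 0) → L1-HIT  vc=[4, 8]
7: 0x60 (blk 12, set 0) → L1-HIT  vc=[4, 8]
8: 0x61 (blk 12, set 0) → L1-HIT  vc=[4, 8]
9: 0x44 (blk 8, set 0) → VC-HIT  vc=[4, 12]

OUTCOME = L1-HIT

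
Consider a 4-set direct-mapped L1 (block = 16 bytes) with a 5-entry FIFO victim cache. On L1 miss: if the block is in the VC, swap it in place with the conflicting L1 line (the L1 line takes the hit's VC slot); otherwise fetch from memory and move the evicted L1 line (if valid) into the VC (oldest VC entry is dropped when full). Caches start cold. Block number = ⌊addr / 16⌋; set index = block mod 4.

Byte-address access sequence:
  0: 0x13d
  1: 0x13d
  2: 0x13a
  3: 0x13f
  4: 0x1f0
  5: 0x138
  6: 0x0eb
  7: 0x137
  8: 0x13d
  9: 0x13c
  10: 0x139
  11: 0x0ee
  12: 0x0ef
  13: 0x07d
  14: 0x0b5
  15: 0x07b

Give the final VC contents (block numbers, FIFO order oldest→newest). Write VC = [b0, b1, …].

VC = [31, 19, 11]

  [0] addr=0x13d blk=19 s=3: MISS | VC []
  [1] addr=0x13d blk=19 s=3: L1-HIT | VC []
  [2] addr=0x13a blk=19 s=3: L1-HIT | VC []
  [3] addr=0x13f blk=19 s=3: L1-HIT | VC []
  [4] addr=0x1f0 blk=31 s=3: MISS | VC [19]
  [5] addr=0x138 blk=19 s=3: VC-HIT | VC [31]
  [6] addr=0xeb blk=14 s=2: MISS | VC [31]
  [7] addr=0x137 blk=19 s=3: L1-HIT | VC [31]
  [8] addr=0x13d blk=19 s=3: L1-HIT | VC [31]
  [9] addr=0x13c blk=19 s=3: L1-HIT | VC [31]
  [10] addr=0x139 blk=19 s=3: L1-HIT | VC [31]
  [11] addr=0xee blk=14 s=2: L1-HIT | VC [31]
  [12] addr=0xef blk=14 s=2: L1-HIT | VC [31]
  [13] addr=0x7d blk=7 s=3: MISS | VC [31, 19]
  [14] addr=0xb5 blk=11 s=3: MISS | VC [31, 19, 7]
  [15] addr=0x7b blk=7 s=3: VC-HIT | VC [31, 19, 11]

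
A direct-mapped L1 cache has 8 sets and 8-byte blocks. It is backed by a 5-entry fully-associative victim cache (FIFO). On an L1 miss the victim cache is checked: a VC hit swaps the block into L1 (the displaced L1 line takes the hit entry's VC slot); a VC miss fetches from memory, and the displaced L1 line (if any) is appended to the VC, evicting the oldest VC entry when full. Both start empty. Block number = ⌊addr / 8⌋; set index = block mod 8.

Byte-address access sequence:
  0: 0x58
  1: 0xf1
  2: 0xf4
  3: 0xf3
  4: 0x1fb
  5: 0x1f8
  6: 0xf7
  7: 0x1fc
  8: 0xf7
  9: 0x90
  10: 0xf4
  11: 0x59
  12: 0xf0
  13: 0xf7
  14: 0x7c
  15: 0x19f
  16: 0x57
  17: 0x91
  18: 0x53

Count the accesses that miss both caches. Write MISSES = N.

MISSES = 7

#0 0x58→b11/s3 MISS; vc=[]
#1 0xf1→b30/s6 MISS; vc=[]
#2 0xf4→b30/s6 L1-HIT; vc=[]
#3 0xf3→b30/s6 L1-HIT; vc=[]
#4 0x1fb→b63/s7 MISS; vc=[]
#5 0x1f8→b63/s7 L1-HIT; vc=[]
#6 0xf7→b30/s6 L1-HIT; vc=[]
#7 0x1fc→b63/s7 L1-HIT; vc=[]
#8 0xf7→b30/s6 L1-HIT; vc=[]
#9 0x90→b18/s2 MISS; vc=[]
#10 0xf4→b30/s6 L1-HIT; vc=[]
#11 0x59→b11/s3 L1-HIT; vc=[]
#12 0xf0→b30/s6 L1-HIT; vc=[]
#13 0xf7→b30/s6 L1-HIT; vc=[]
#14 0x7c→b15/s7 MISS; vc=[63]
#15 0x19f→b51/s3 MISS; vc=[63,11]
#16 0x57→b10/s2 MISS; vc=[63,11,18]
#17 0x91→b18/s2 VC-HIT; vc=[63,11,10]
#18 0x53→b10/s2 VC-HIT; vc=[63,11,18]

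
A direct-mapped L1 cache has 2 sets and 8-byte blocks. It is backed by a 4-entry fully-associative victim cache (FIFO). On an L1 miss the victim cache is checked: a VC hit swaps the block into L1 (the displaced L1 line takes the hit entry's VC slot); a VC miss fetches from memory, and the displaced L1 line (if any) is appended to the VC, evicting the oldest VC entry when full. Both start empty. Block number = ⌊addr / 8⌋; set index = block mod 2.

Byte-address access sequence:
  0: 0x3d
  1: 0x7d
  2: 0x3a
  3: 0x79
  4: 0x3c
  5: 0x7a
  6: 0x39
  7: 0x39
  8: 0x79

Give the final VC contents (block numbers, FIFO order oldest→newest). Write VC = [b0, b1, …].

VC = [7]

0: 0x3d (blk 7, set 1) → MISS  vc=[]
1: 0x7d (blk 15, set 1) → MISS  vc=[7]
2: 0x3a (blk 7, set 1) → VC-HIT  vc=[15]
3: 0x79 (blk 15, set 1) → VC-HIT  vc=[7]
4: 0x3c (blk 7, set 1) → VC-HIT  vc=[15]
5: 0x7a (blk 15, set 1) → VC-HIT  vc=[7]
6: 0x39 (blk 7, set 1) → VC-HIT  vc=[15]
7: 0x39 (blk 7, set 1) → L1-HIT  vc=[15]
8: 0x79 (blk 15, set 1) → VC-HIT  vc=[7]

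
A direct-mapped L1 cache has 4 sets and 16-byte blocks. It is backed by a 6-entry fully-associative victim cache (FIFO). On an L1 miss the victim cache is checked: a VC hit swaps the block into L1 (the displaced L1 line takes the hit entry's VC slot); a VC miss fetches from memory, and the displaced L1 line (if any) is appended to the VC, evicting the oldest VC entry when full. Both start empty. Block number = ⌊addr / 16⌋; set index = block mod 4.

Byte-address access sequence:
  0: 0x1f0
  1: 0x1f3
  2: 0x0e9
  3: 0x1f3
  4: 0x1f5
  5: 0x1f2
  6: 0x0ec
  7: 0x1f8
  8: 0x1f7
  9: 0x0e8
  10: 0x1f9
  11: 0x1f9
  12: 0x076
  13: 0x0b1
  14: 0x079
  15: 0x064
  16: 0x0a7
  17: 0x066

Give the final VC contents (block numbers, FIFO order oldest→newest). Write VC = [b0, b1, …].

0: 0x1f0 (blk 31, set 3) → MISS  vc=[]
1: 0x1f3 (blk 31, set 3) → L1-HIT  vc=[]
2: 0xe9 (blk 14, set 2) → MISS  vc=[]
3: 0x1f3 (blk 31, set 3) → L1-HIT  vc=[]
4: 0x1f5 (blk 31, set 3) → L1-HIT  vc=[]
5: 0x1f2 (blk 31, set 3) → L1-HIT  vc=[]
6: 0xec (blk 14, set 2) → L1-HIT  vc=[]
7: 0x1f8 (blk 31, set 3) → L1-HIT  vc=[]
8: 0x1f7 (blk 31, set 3) → L1-HIT  vc=[]
9: 0xe8 (blk 14, set 2) → L1-HIT  vc=[]
10: 0x1f9 (blk 31, set 3) → L1-HIT  vc=[]
11: 0x1f9 (blk 31, set 3) → L1-HIT  vc=[]
12: 0x76 (blk 7, set 3) → MISS  vc=[31]
13: 0xb1 (blk 11, set 3) → MISS  vc=[31, 7]
14: 0x79 (blk 7, set 3) → VC-HIT  vc=[31, 11]
15: 0x64 (blk 6, set 2) → MISS  vc=[31, 11, 14]
16: 0xa7 (blk 10, set 2) → MISS  vc=[31, 11, 14, 6]
17: 0x66 (blk 6, set 2) → VC-HIT  vc=[31, 11, 14, 10]

VC = [31, 11, 14, 10]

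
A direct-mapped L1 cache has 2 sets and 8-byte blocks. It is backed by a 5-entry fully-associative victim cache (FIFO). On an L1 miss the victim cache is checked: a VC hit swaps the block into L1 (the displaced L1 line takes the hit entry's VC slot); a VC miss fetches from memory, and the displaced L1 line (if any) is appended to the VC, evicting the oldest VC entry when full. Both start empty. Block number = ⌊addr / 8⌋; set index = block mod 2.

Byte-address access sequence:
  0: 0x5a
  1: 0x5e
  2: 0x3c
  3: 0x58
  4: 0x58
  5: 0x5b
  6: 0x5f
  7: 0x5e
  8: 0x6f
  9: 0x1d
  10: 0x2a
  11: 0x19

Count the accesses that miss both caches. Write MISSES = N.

  [0] addr=0x5a blk=11 s=1: MISS | VC []
  [1] addr=0x5e blk=11 s=1: L1-HIT | VC []
  [2] addr=0x3c blk=7 s=1: MISS | VC [11]
  [3] addr=0x58 blk=11 s=1: VC-HIT | VC [7]
  [4] addr=0x58 blk=11 s=1: L1-HIT | VC [7]
  [5] addr=0x5b blk=11 s=1: L1-HIT | VC [7]
  [6] addr=0x5f blk=11 s=1: L1-HIT | VC [7]
  [7] addr=0x5e blk=11 s=1: L1-HIT | VC [7]
  [8] addr=0x6f blk=13 s=1: MISS | VC [7, 11]
  [9] addr=0x1d blk=3 s=1: MISS | VC [7, 11, 13]
  [10] addr=0x2a blk=5 s=1: MISS | VC [7, 11, 13, 3]
  [11] addr=0x19 blk=3 s=1: VC-HIT | VC [7, 11, 13, 5]

MISSES = 5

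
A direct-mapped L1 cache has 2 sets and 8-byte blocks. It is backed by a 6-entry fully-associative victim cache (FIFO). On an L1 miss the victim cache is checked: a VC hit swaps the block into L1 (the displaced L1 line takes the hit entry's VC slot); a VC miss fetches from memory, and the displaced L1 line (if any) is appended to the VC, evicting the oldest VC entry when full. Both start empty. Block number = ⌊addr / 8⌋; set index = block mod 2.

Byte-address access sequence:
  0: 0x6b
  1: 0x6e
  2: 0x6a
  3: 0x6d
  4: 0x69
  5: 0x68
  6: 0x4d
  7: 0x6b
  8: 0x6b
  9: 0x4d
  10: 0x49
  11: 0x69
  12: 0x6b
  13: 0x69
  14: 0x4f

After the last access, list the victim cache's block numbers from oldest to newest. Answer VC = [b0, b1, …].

  [0] addr=0x6b blk=13 s=1: MISS | VC []
  [1] addr=0x6e blk=13 s=1: L1-HIT | VC []
  [2] addr=0x6a blk=13 s=1: L1-HIT | VC []
  [3] addr=0x6d blk=13 s=1: L1-HIT | VC []
  [4] addr=0x69 blk=13 s=1: L1-HIT | VC []
  [5] addr=0x68 blk=13 s=1: L1-HIT | VC []
  [6] addr=0x4d blk=9 s=1: MISS | VC [13]
  [7] addr=0x6b blk=13 s=1: VC-HIT | VC [9]
  [8] addr=0x6b blk=13 s=1: L1-HIT | VC [9]
  [9] addr=0x4d blk=9 s=1: VC-HIT | VC [13]
  [10] addr=0x49 blk=9 s=1: L1-HIT | VC [13]
  [11] addr=0x69 blk=13 s=1: VC-HIT | VC [9]
  [12] addr=0x6b blk=13 s=1: L1-HIT | VC [9]
  [13] addr=0x69 blk=13 s=1: L1-HIT | VC [9]
  [14] addr=0x4f blk=9 s=1: VC-HIT | VC [13]

VC = [13]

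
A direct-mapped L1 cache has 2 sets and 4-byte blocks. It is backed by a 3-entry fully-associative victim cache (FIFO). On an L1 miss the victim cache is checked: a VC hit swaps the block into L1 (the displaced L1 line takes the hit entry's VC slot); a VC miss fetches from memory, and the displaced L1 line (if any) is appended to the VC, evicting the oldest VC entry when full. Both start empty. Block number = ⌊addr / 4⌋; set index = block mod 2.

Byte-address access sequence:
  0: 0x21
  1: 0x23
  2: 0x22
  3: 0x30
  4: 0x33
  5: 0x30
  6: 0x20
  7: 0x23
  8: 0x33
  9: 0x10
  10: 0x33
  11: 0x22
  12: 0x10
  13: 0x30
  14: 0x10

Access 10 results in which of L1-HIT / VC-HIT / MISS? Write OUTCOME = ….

  [0] addr=0x21 blk=8 s=0: MISS | VC []
  [1] addr=0x23 blk=8 s=0: L1-HIT | VC []
  [2] addr=0x22 blk=8 s=0: L1-HIT | VC []
  [3] addr=0x30 blk=12 s=0: MISS | VC [8]
  [4] addr=0x33 blk=12 s=0: L1-HIT | VC [8]
  [5] addr=0x30 blk=12 s=0: L1-HIT | VC [8]
  [6] addr=0x20 blk=8 s=0: VC-HIT | VC [12]
  [7] addr=0x23 blk=8 s=0: L1-HIT | VC [12]
  [8] addr=0x33 blk=12 s=0: VC-HIT | VC [8]
  [9] addr=0x10 blk=4 s=0: MISS | VC [8, 12]
  [10] addr=0x33 blk=12 s=0: VC-HIT | VC [8, 4]
  [11] addr=0x22 blk=8 s=0: VC-HIT | VC [12, 4]
  [12] addr=0x10 blk=4 s=0: VC-HIT | VC [12, 8]
  [13] addr=0x30 blk=12 s=0: VC-HIT | VC [4, 8]
  [14] addr=0x10 blk=4 s=0: VC-HIT | VC [12, 8]

OUTCOME = VC-HIT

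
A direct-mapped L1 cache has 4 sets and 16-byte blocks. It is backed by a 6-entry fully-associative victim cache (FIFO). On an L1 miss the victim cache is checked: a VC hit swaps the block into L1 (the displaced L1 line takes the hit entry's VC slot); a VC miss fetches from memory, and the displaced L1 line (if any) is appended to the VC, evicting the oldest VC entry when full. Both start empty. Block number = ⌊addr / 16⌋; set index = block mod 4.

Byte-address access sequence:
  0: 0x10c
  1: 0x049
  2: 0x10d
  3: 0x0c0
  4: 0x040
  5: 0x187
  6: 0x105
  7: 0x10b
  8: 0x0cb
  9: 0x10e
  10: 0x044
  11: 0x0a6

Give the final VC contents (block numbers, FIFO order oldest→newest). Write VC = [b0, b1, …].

VC = [12, 24, 16]

  [0] addr=0x10c blk=16 s=0: MISS | VC []
  [1] addr=0x49 blk=4 s=0: MISS | VC [16]
  [2] addr=0x10d blk=16 s=0: VC-HIT | VC [4]
  [3] addr=0xc0 blk=12 s=0: MISS | VC [4, 16]
  [4] addr=0x40 blk=4 s=0: VC-HIT | VC [12, 16]
  [5] addr=0x187 blk=24 s=0: MISS | VC [12, 16, 4]
  [6] addr=0x105 blk=16 s=0: VC-HIT | VC [12, 24, 4]
  [7] addr=0x10b blk=16 s=0: L1-HIT | VC [12, 24, 4]
  [8] addr=0xcb blk=12 s=0: VC-HIT | VC [16, 24, 4]
  [9] addr=0x10e blk=16 s=0: VC-HIT | VC [12, 24, 4]
  [10] addr=0x44 blk=4 s=0: VC-HIT | VC [12, 24, 16]
  [11] addr=0xa6 blk=10 s=2: MISS | VC [12, 24, 16]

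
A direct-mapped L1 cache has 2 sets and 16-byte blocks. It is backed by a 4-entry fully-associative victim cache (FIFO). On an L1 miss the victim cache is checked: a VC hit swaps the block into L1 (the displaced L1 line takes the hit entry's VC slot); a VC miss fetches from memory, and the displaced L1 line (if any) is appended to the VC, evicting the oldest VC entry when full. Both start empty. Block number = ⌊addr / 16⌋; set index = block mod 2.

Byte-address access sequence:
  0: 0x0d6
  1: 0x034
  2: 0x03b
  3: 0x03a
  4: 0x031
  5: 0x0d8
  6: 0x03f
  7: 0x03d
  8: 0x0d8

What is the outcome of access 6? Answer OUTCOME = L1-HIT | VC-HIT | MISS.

OUTCOME = VC-HIT

0: 0xd6 (blk 13, set 1) → MISS  vc=[]
1: 0x34 (blk 3, set 1) → MISS  vc=[13]
2: 0x3b (blk 3, set 1) → L1-HIT  vc=[13]
3: 0x3a (blk 3, set 1) → L1-HIT  vc=[13]
4: 0x31 (blk 3, set 1) → L1-HIT  vc=[13]
5: 0xd8 (blk 13, set 1) → VC-HIT  vc=[3]
6: 0x3f (blk 3, set 1) → VC-HIT  vc=[13]
7: 0x3d (blk 3, set 1) → L1-HIT  vc=[13]
8: 0xd8 (blk 13, set 1) → VC-HIT  vc=[3]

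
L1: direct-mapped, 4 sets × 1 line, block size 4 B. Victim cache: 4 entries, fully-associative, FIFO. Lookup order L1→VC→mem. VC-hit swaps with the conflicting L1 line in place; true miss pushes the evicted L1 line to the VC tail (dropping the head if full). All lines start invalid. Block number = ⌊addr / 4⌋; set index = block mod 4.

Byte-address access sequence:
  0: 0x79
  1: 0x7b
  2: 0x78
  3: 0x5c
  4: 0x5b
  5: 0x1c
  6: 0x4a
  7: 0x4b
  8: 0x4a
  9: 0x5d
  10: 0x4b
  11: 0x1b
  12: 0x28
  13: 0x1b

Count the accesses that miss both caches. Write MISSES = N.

#0 0x79→b30/s2 MISS; vc=[]
#1 0x7b→b30/s2 L1-HIT; vc=[]
#2 0x78→b30/s2 L1-HIT; vc=[]
#3 0x5c→b23/s3 MISS; vc=[]
#4 0x5b→b22/s2 MISS; vc=[30]
#5 0x1c→b7/s3 MISS; vc=[30,23]
#6 0x4a→b18/s2 MISS; vc=[30,23,22]
#7 0x4b→b18/s2 L1-HIT; vc=[30,23,22]
#8 0x4a→b18/s2 L1-HIT; vc=[30,23,22]
#9 0x5d→b23/s3 VC-HIT; vc=[30,7,22]
#10 0x4b→b18/s2 L1-HIT; vc=[30,7,22]
#11 0x1b→b6/s2 MISS; vc=[30,7,22,18]
#12 0x28→b10/s2 MISS; vc=[7,22,18,6]
#13 0x1b→b6/s2 VC-HIT; vc=[7,22,18,10]

MISSES = 7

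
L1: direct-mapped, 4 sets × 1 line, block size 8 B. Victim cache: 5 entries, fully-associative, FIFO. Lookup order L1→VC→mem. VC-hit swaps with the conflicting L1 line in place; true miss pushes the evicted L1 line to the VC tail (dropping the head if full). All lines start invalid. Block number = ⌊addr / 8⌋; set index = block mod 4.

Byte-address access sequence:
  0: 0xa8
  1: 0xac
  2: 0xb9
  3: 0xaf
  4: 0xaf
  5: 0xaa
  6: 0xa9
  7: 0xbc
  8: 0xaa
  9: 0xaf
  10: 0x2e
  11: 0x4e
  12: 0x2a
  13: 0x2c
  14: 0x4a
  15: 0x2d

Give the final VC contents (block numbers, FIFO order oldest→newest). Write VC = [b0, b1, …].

VC = [21, 9]

#0 0xa8→b21/s1 MISS; vc=[]
#1 0xac→b21/s1 L1-HIT; vc=[]
#2 0xb9→b23/s3 MISS; vc=[]
#3 0xaf→b21/s1 L1-HIT; vc=[]
#4 0xaf→b21/s1 L1-HIT; vc=[]
#5 0xaa→b21/s1 L1-HIT; vc=[]
#6 0xa9→b21/s1 L1-HIT; vc=[]
#7 0xbc→b23/s3 L1-HIT; vc=[]
#8 0xaa→b21/s1 L1-HIT; vc=[]
#9 0xaf→b21/s1 L1-HIT; vc=[]
#10 0x2e→b5/s1 MISS; vc=[21]
#11 0x4e→b9/s1 MISS; vc=[21,5]
#12 0x2a→b5/s1 VC-HIT; vc=[21,9]
#13 0x2c→b5/s1 L1-HIT; vc=[21,9]
#14 0x4a→b9/s1 VC-HIT; vc=[21,5]
#15 0x2d→b5/s1 VC-HIT; vc=[21,9]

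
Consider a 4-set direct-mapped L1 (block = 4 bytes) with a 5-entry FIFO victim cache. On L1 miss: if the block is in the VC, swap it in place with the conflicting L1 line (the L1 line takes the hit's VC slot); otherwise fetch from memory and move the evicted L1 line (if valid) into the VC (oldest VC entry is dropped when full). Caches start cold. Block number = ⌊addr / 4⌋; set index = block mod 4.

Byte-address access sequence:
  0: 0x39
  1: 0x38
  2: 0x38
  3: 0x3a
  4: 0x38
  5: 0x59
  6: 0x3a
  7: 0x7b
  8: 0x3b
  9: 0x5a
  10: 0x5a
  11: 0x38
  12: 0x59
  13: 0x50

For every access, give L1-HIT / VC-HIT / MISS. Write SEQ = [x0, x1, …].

#0 0x39→b14/s2 MISS; vc=[]
#1 0x38→b14/s2 L1-HIT; vc=[]
#2 0x38→b14/s2 L1-HIT; vc=[]
#3 0x3a→b14/s2 L1-HIT; vc=[]
#4 0x38→b14/s2 L1-HIT; vc=[]
#5 0x59→b22/s2 MISS; vc=[14]
#6 0x3a→b14/s2 VC-HIT; vc=[22]
#7 0x7b→b30/s2 MISS; vc=[22,14]
#8 0x3b→b14/s2 VC-HIT; vc=[22,30]
#9 0x5a→b22/s2 VC-HIT; vc=[14,30]
#10 0x5a→b22/s2 L1-HIT; vc=[14,30]
#11 0x38→b14/s2 VC-HIT; vc=[22,30]
#12 0x59→b22/s2 VC-HIT; vc=[14,30]
#13 0x50→b20/s0 MISS; vc=[14,30]

SEQ = [MISS, L1-HIT, L1-HIT, L1-HIT, L1-HIT, MISS, VC-HIT, MISS, VC-HIT, VC-HIT, L1-HIT, VC-HIT, VC-HIT, MISS]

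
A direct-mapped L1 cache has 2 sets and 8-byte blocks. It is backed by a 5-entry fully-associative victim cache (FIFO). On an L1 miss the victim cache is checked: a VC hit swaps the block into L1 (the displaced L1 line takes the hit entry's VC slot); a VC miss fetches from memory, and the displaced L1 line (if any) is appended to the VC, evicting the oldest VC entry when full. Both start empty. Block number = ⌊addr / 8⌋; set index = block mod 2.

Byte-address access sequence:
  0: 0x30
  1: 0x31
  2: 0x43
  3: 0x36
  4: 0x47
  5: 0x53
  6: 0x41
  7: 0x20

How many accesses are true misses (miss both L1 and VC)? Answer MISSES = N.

#0 0x30→b6/s0 MISS; vc=[]
#1 0x31→b6/s0 L1-HIT; vc=[]
#2 0x43→b8/s0 MISS; vc=[6]
#3 0x36→b6/s0 VC-HIT; vc=[8]
#4 0x47→b8/s0 VC-HIT; vc=[6]
#5 0x53→b10/s0 MISS; vc=[6,8]
#6 0x41→b8/s0 VC-HIT; vc=[6,10]
#7 0x20→b4/s0 MISS; vc=[6,10,8]

MISSES = 4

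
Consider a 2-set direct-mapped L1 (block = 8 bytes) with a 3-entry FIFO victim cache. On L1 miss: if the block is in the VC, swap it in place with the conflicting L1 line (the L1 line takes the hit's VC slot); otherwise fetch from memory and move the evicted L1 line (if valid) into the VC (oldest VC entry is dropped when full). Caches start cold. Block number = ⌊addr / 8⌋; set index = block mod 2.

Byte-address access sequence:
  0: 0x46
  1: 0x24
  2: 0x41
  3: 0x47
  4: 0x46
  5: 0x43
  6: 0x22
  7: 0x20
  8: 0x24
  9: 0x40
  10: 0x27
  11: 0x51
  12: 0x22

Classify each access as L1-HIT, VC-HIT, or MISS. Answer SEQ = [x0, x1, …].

SEQ = [MISS, MISS, VC-HIT, L1-HIT, L1-HIT, L1-HIT, VC-HIT, L1-HIT, L1-HIT, VC-HIT, VC-HIT, MISS, VC-HIT]

#0 0x46→b8/s0 MISS; vc=[]
#1 0x24→b4/s0 MISS; vc=[8]
#2 0x41→b8/s0 VC-HIT; vc=[4]
#3 0x47→b8/s0 L1-HIT; vc=[4]
#4 0x46→b8/s0 L1-HIT; vc=[4]
#5 0x43→b8/s0 L1-HIT; vc=[4]
#6 0x22→b4/s0 VC-HIT; vc=[8]
#7 0x20→b4/s0 L1-HIT; vc=[8]
#8 0x24→b4/s0 L1-HIT; vc=[8]
#9 0x40→b8/s0 VC-HIT; vc=[4]
#10 0x27→b4/s0 VC-HIT; vc=[8]
#11 0x51→b10/s0 MISS; vc=[8,4]
#12 0x22→b4/s0 VC-HIT; vc=[8,10]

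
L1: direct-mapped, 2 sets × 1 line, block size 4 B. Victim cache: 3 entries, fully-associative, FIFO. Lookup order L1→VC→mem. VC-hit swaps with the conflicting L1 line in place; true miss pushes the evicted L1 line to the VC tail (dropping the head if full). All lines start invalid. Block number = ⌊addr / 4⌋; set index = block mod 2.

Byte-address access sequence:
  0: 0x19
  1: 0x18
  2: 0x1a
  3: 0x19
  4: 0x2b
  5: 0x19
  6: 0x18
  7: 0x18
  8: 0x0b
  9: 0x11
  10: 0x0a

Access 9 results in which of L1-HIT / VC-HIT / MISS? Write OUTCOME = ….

OUTCOME = MISS

#0 0x19→b6/s0 MISS; vc=[]
#1 0x18→b6/s0 L1-HIT; vc=[]
#2 0x1a→b6/s0 L1-HIT; vc=[]
#3 0x19→b6/s0 L1-HIT; vc=[]
#4 0x2b→b10/s0 MISS; vc=[6]
#5 0x19→b6/s0 VC-HIT; vc=[10]
#6 0x18→b6/s0 L1-HIT; vc=[10]
#7 0x18→b6/s0 L1-HIT; vc=[10]
#8 0xb→b2/s0 MISS; vc=[10,6]
#9 0x11→b4/s0 MISS; vc=[10,6,2]
#10 0xa→b2/s0 VC-HIT; vc=[10,6,4]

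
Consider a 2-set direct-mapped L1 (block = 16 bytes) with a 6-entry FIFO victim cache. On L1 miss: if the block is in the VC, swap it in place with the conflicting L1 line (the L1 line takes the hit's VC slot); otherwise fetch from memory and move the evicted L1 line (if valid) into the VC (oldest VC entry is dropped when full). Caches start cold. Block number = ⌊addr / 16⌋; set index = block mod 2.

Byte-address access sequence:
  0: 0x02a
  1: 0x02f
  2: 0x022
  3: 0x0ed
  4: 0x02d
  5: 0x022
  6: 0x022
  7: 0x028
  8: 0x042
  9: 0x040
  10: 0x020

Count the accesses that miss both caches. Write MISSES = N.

MISSES = 3

0: 0x2a (blk 2, set 0) → MISS  vc=[]
1: 0x2f (blk 2, set 0) → L1-HIT  vc=[]
2: 0x22 (blk 2, set 0) → L1-HIT  vc=[]
3: 0xed (blk 14, set 0) → MISS  vc=[2]
4: 0x2d (blk 2, set 0) → VC-HIT  vc=[14]
5: 0x22 (blk 2, set 0) → L1-HIT  vc=[14]
6: 0x22 (blk 2, set 0) → L1-HIT  vc=[14]
7: 0x28 (blk 2, set 0) → L1-HIT  vc=[14]
8: 0x42 (blk 4, set 0) → MISS  vc=[14, 2]
9: 0x40 (blk 4, set 0) → L1-HIT  vc=[14, 2]
10: 0x20 (blk 2, set 0) → VC-HIT  vc=[14, 4]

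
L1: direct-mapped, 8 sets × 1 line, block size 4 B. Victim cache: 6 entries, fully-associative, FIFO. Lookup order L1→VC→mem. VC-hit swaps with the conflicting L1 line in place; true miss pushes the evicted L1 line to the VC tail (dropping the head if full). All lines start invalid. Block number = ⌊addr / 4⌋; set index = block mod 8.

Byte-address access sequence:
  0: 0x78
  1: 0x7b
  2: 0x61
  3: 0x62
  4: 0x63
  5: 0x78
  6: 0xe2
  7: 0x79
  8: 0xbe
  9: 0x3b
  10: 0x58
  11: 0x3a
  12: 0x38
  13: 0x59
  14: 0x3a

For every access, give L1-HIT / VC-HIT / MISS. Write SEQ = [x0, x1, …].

SEQ = [MISS, L1-HIT, MISS, L1-HIT, L1-HIT, L1-HIT, MISS, L1-HIT, MISS, MISS, MISS, VC-HIT, L1-HIT, VC-HIT, VC-HIT]

#0 0x78→b30/s6 MISS; vc=[]
#1 0x7b→b30/s6 L1-HIT; vc=[]
#2 0x61→b24/s0 MISS; vc=[]
#3 0x62→b24/s0 L1-HIT; vc=[]
#4 0x63→b24/s0 L1-HIT; vc=[]
#5 0x78→b30/s6 L1-HIT; vc=[]
#6 0xe2→b56/s0 MISS; vc=[24]
#7 0x79→b30/s6 L1-HIT; vc=[24]
#8 0xbe→b47/s7 MISS; vc=[24]
#9 0x3b→b14/s6 MISS; vc=[24,30]
#10 0x58→b22/s6 MISS; vc=[24,30,14]
#11 0x3a→b14/s6 VC-HIT; vc=[24,30,22]
#12 0x38→b14/s6 L1-HIT; vc=[24,30,22]
#13 0x59→b22/s6 VC-HIT; vc=[24,30,14]
#14 0x3a→b14/s6 VC-HIT; vc=[24,30,22]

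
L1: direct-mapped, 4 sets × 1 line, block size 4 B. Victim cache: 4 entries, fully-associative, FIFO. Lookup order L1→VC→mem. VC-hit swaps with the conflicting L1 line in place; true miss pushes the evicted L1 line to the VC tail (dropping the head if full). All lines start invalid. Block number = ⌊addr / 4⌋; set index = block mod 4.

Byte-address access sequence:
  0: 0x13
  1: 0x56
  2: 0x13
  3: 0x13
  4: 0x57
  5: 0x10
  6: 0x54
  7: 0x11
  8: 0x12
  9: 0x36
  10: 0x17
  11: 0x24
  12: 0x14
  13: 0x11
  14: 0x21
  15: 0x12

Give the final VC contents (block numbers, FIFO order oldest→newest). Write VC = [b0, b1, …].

#0 0x13→b4/s0 MISS; vc=[]
#1 0x56→b21/s1 MISS; vc=[]
#2 0x13→b4/s0 L1-HIT; vc=[]
#3 0x13→b4/s0 L1-HIT; vc=[]
#4 0x57→b21/s1 L1-HIT; vc=[]
#5 0x10→b4/s0 L1-HIT; vc=[]
#6 0x54→b21/s1 L1-HIT; vc=[]
#7 0x11→b4/s0 L1-HIT; vc=[]
#8 0x12→b4/s0 L1-HIT; vc=[]
#9 0x36→b13/s1 MISS; vc=[21]
#10 0x17→b5/s1 MISS; vc=[21,13]
#11 0x24→b9/s1 MISS; vc=[21,13,5]
#12 0x14→b5/s1 VC-HIT; vc=[21,13,9]
#13 0x11→b4/s0 L1-HIT; vc=[21,13,9]
#14 0x21→b8/s0 MISS; vc=[21,13,9,4]
#15 0x12→b4/s0 VC-HIT; vc=[21,13,9,8]

VC = [21, 13, 9, 8]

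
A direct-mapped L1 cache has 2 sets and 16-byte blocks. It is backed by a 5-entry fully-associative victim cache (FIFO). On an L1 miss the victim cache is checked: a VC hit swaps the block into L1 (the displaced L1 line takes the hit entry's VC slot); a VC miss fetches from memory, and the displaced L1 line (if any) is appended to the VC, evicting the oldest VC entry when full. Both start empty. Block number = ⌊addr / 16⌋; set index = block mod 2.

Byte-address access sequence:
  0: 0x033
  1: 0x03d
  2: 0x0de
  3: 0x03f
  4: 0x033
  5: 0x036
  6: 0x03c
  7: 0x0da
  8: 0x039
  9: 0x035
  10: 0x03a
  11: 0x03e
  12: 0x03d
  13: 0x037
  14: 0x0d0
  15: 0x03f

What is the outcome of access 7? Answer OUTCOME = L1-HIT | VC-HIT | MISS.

0: 0x33 (blk 3, set 1) → MISS  vc=[]
1: 0x3d (blk 3, set 1) → L1-HIT  vc=[]
2: 0xde (blk 13, set 1) → MISS  vc=[3]
3: 0x3f (blk 3, set 1) → VC-HIT  vc=[13]
4: 0x33 (blk 3, set 1) → L1-HIT  vc=[13]
5: 0x36 (blk 3, set 1) → L1-HIT  vc=[13]
6: 0x3c (blk 3, set 1) → L1-HIT  vc=[13]
7: 0xda (blk 13, set 1) → VC-HIT  vc=[3]
8: 0x39 (blk 3, set 1) → VC-HIT  vc=[13]
9: 0x35 (blk 3, set 1) → L1-HIT  vc=[13]
10: 0x3a (blk 3, set 1) → L1-HIT  vc=[13]
11: 0x3e (blk 3, set 1) → L1-HIT  vc=[13]
12: 0x3d (blk 3, set 1) → L1-HIT  vc=[13]
13: 0x37 (blk 3, set 1) → L1-HIT  vc=[13]
14: 0xd0 (blk 13, set 1) → VC-HIT  vc=[3]
15: 0x3f (blk 3, set 1) → VC-HIT  vc=[13]

OUTCOME = VC-HIT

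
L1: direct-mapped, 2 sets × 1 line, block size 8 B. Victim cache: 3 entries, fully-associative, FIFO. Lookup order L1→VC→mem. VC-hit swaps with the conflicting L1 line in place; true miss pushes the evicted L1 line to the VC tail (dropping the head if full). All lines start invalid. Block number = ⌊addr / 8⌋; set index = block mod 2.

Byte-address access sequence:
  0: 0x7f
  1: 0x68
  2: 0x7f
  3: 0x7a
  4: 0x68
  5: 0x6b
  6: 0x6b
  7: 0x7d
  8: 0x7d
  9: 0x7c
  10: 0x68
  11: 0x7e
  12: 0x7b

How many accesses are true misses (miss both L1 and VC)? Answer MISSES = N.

#0 0x7f→b15/s1 MISS; vc=[]
#1 0x68→b13/s1 MISS; vc=[15]
#2 0x7f→b15/s1 VC-HIT; vc=[13]
#3 0x7a→b15/s1 L1-HIT; vc=[13]
#4 0x68→b13/s1 VC-HIT; vc=[15]
#5 0x6b→b13/s1 L1-HIT; vc=[15]
#6 0x6b→b13/s1 L1-HIT; vc=[15]
#7 0x7d→b15/s1 VC-HIT; vc=[13]
#8 0x7d→b15/s1 L1-HIT; vc=[13]
#9 0x7c→b15/s1 L1-HIT; vc=[13]
#10 0x68→b13/s1 VC-HIT; vc=[15]
#11 0x7e→b15/s1 VC-HIT; vc=[13]
#12 0x7b→b15/s1 L1-HIT; vc=[13]

MISSES = 2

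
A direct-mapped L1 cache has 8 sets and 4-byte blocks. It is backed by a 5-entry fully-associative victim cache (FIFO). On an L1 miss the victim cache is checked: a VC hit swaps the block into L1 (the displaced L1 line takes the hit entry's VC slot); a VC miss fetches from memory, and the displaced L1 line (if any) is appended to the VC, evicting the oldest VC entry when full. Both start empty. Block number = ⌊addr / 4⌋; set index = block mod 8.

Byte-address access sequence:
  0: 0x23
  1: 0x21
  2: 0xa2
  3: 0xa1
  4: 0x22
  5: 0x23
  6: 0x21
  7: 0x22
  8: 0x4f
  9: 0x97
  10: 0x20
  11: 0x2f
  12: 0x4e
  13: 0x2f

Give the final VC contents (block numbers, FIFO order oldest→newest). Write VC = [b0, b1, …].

  [0] addr=0x23 blk=8 s=0: MISS | VC []
  [1] addr=0x21 blk=8 s=0: L1-HIT | VC []
  [2] addr=0xa2 blk=40 s=0: MISS | VC [8]
  [3] addr=0xa1 blk=40 s=0: L1-HIT | VC [8]
  [4] addr=0x22 blk=8 s=0: VC-HIT | VC [40]
  [5] addr=0x23 blk=8 s=0: L1-HIT | VC [40]
  [6] addr=0x21 blk=8 s=0: L1-HIT | VC [40]
  [7] addr=0x22 blk=8 s=0: L1-HIT | VC [40]
  [8] addr=0x4f blk=19 s=3: MISS | VC [40]
  [9] addr=0x97 blk=37 s=5: MISS | VC [40]
  [10] addr=0x20 blk=8 s=0: L1-HIT | VC [40]
  [11] addr=0x2f blk=11 s=3: MISS | VC [40, 19]
  [12] addr=0x4e blk=19 s=3: VC-HIT | VC [40, 11]
  [13] addr=0x2f blk=11 s=3: VC-HIT | VC [40, 19]

VC = [40, 19]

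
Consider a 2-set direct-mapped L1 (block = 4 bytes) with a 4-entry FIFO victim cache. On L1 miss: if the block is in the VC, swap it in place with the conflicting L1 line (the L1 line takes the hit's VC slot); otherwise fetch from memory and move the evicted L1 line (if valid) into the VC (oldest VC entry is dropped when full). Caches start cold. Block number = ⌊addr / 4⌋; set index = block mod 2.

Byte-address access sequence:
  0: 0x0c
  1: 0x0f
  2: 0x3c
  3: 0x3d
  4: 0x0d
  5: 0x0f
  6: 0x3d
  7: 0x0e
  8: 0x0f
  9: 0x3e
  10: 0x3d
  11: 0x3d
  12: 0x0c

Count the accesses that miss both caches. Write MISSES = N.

  [0] addr=0xc blk=3 s=1: MISS | VC []
  [1] addr=0xf blk=3 s=1: L1-HIT | VC []
  [2] addr=0x3c blk=15 s=1: MISS | VC [3]
  [3] addr=0x3d blk=15 s=1: L1-HIT | VC [3]
  [4] addr=0xd blk=3 s=1: VC-HIT | VC [15]
  [5] addr=0xf blk=3 s=1: L1-HIT | VC [15]
  [6] addr=0x3d blk=15 s=1: VC-HIT | VC [3]
  [7] addr=0xe blk=3 s=1: VC-HIT | VC [15]
  [8] addr=0xf blk=3 s=1: L1-HIT | VC [15]
  [9] addr=0x3e blk=15 s=1: VC-HIT | VC [3]
  [10] addr=0x3d blk=15 s=1: L1-HIT | VC [3]
  [11] addr=0x3d blk=15 s=1: L1-HIT | VC [3]
  [12] addr=0xc blk=3 s=1: VC-HIT | VC [15]

MISSES = 2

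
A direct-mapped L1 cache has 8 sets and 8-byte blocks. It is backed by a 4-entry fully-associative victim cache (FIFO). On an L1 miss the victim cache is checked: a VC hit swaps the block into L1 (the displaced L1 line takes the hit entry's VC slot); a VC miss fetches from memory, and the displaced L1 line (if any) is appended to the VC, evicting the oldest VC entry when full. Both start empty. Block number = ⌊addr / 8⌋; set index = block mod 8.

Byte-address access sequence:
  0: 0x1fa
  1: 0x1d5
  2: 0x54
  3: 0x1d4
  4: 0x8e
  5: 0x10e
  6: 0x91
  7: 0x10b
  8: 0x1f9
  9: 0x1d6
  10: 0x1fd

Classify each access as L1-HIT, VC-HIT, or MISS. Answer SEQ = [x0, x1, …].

0: 0x1fa (blk 63, set 7) → MISS  vc=[]
1: 0x1d5 (blk 58, set 2) → MISS  vc=[]
2: 0x54 (blk 10, set 2) → MISS  vc=[58]
3: 0x1d4 (blk 58, set 2) → VC-HIT  vc=[10]
4: 0x8e (blk 17, set 1) → MISS  vc=[10]
5: 0x10e (blk 33, set 1) → MISS  vc=[10, 17]
6: 0x91 (blk 18, set 2) → MISS  vc=[10, 17, 58]
7: 0x10b (blk 33, set 1) → L1-HIT  vc=[10, 17, 58]
8: 0x1f9 (blk 63, set 7) → L1-HIT  vc=[10, 17, 58]
9: 0x1d6 (blk 58, set 2) → VC-HIT  vc=[10, 17, 18]
10: 0x1fd (blk 63, set 7) → L1-HIT  vc=[10, 17, 18]

SEQ = [MISS, MISS, MISS, VC-HIT, MISS, MISS, MISS, L1-HIT, L1-HIT, VC-HIT, L1-HIT]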